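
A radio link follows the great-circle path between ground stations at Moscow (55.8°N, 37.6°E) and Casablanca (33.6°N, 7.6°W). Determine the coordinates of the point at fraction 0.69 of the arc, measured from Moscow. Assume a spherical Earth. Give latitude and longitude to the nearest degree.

From cos δ = sin φ₁ sin φ₂ + cos φ₁ cos φ₂ cos Δλ, the central angle is δ ≈ 0.664 rad (38.0°).
Interpolate at f = 0.69 with slerp weights a = sin((1−f)δ)/sin δ ≈ 0.332, b = sin(fδ)/sin δ ≈ 0.718.
p = a·p₁ + b·p₂ ≈ (0.740, 0.035, 0.671); φ = arcsin(p_z) ≈ 42.18°, λ = atan2(p_y, p_x) ≈ 2.68°.

≈ (42°N, 3°E)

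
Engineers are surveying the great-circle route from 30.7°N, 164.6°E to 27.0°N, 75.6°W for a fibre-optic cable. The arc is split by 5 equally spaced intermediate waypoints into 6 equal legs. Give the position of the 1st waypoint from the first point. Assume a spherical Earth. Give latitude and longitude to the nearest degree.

≈ 40°N, 179°W

The haversine formula gives a central angle δ ≈ 1.720 rad (98.6°) between the endpoints.
Interpolate at f = 1/6 with slerp weights a = sin((1−f)δ)/sin δ ≈ 1.002, b = sin(fδ)/sin δ ≈ 0.286.
p = a·p₁ + b·p₂ ≈ (-0.767, -0.018, 0.641); φ = arcsin(p_z) ≈ 39.89°, λ = atan2(p_y, p_x) ≈ -178.65°.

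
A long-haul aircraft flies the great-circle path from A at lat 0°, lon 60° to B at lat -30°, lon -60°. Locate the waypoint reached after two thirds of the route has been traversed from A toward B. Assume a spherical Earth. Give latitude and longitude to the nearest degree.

≈ lat -33°, lon -15°

Write both endpoints as unit vectors p₁, p₂ with components (cos φ cos λ, cos φ sin λ, sin φ).
The central angle between the endpoints is δ = arccos(p₁·p₂) ≈ 2.019 rad (115.7°).
Interpolate at f = 2/3 with slerp weights a = sin((1−f)δ)/sin δ ≈ 0.691, b = sin(fδ)/sin δ ≈ 1.081.
p = a·p₁ + b·p₂ ≈ (0.814, -0.212, -0.541); φ = arcsin(p_z) ≈ -32.73°, λ = atan2(p_y, p_x) ≈ -14.62°.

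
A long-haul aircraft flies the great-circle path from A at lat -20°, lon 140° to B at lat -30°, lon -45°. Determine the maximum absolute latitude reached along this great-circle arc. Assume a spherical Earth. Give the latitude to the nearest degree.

The great circle lies in the plane with unit normal n̂ = (p₁ × p₂)/|p₁ × p₂|.
Here n̂_z ≈ +0.092; the vertex latitude is φ_max = arccos|n̂_z| ≈ 84.7°.

≈ -85°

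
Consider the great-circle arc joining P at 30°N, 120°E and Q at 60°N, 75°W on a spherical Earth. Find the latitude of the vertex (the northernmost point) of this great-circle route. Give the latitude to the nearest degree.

The great circle lies in the plane with unit normal n̂ = (p₁ × p₂)/|p₁ × p₂|.
Here n̂_z ≈ +0.112; the vertex latitude is φ_max = arccos|n̂_z| ≈ 83.6°.
Check via Clairaut: cos φ_max = |cos φ₁| · sin C = cos(30.0°)·sin(7.4°) ≈ 0.112, again giving ≈ 83.6°.

≈ 84°N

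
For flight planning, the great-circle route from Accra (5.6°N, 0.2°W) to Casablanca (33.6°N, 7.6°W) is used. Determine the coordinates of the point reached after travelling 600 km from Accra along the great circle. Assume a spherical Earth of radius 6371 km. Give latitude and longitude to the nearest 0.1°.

Convert each endpoint to a unit vector on the sphere (x = cos φ cos λ, y = cos φ sin λ, z = sin φ).
The central angle between the endpoints is δ = arccos(p₁·p₂) ≈ 0.503 rad (28.8°). The total great-circle distance is δ·R ≈ 0.503 × 6371 ≈ 3206 km, so the target fraction is f = 600/3206 ≈ 0.187.
Interpolate at f ≈ 0.187 with slerp weights a = sin((1−f)δ)/sin δ ≈ 0.825, b = sin(fδ)/sin δ ≈ 0.195.
p = a·p₁ + b·p₂ ≈ (0.982, -0.024, 0.188); φ = arcsin(p_z) ≈ 10.86°, λ = atan2(p_y, p_x) ≈ -1.42°.

≈ 10.9°N, 1.4°W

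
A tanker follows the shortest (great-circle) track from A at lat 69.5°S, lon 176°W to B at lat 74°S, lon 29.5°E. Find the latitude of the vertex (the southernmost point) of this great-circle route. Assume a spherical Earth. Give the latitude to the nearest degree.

The great circle lies in the plane with unit normal n̂ = (p₁ × p₂)/|p₁ × p₂|.
Here n̂_z ≈ -0.071; the vertex latitude is φ_max = arccos|n̂_z| ≈ 85.9°.

≈ 86°S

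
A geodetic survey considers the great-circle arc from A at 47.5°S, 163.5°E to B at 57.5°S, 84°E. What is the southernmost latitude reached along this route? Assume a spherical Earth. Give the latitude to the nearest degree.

≈ 61°S

The great circle lies in the plane with unit normal n̂ = (p₁ × p₂)/|p₁ × p₂|.
Here n̂_z ≈ -0.492; the vertex latitude is φ_max = arccos|n̂_z| ≈ 60.5°.
Check via Clairaut: cos φ_max = |cos φ₁| · sin C = cos(47.5°)·sin(133.3°) ≈ 0.492, again giving ≈ 60.5°.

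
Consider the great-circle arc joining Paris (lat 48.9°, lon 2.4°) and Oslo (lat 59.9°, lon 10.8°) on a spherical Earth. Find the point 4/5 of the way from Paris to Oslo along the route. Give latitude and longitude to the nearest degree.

Convert each endpoint to a unit vector on the sphere (x = cos φ cos λ, y = cos φ sin λ, z = sin φ).
The central angle between the endpoints is δ = arccos(p₁·p₂) ≈ 0.210 rad (12.0°).
Interpolate at f = 4/5 with slerp weights a = sin((1−f)δ)/sin δ ≈ 0.201, b = sin(fδ)/sin δ ≈ 0.802.
p = a·p₁ + b·p₂ ≈ (0.527, 0.081, 0.846); φ = arcsin(p_z) ≈ 57.75°, λ = atan2(p_y, p_x) ≈ 8.72°.

≈ lat 58°, lon 9°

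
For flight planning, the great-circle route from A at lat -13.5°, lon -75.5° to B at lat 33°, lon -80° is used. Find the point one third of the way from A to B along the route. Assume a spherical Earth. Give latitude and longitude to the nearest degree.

Convert each endpoint to a unit vector on the sphere (x = cos φ cos λ, y = cos φ sin λ, z = sin φ).
The central angle between the endpoints is δ = arccos(p₁·p₂) ≈ 0.815 rad (46.7°).
Interpolate at f = 1/3 with slerp weights a = sin((1−f)δ)/sin δ ≈ 0.710, b = sin(fδ)/sin δ ≈ 0.369.
p = a·p₁ + b·p₂ ≈ (0.227, -0.973, 0.035); φ = arcsin(p_z) ≈ 2.00°, λ = atan2(p_y, p_x) ≈ -76.89°.

≈ lat 2°, lon -77°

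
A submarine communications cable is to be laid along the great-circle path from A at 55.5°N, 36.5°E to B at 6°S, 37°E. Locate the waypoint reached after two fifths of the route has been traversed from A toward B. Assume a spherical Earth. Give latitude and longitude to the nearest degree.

The haversine formula gives a central angle δ ≈ 1.073 rad (61.5°) between the endpoints.
Interpolate at f = 2/5 with slerp weights a = sin((1−f)δ)/sin δ ≈ 0.683, b = sin(fδ)/sin δ ≈ 0.474.
p = a·p₁ + b·p₂ ≈ (0.687, 0.514, 0.514); φ = arcsin(p_z) ≈ 30.90°, λ = atan2(p_y, p_x) ≈ 36.77°.

≈ 31°N, 37°E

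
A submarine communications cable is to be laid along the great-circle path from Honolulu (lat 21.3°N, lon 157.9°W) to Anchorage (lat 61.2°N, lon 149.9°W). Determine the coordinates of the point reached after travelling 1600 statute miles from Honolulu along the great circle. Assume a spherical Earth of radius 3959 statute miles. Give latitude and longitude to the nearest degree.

≈ lat 44°N, lon 155°W

Write both endpoints as unit vectors p₁, p₂ with components (cos φ cos λ, cos φ sin λ, sin φ).
The central angle between the endpoints is δ = arccos(p₁·p₂) ≈ 0.703 rad (40.3°). The total great-circle distance is δ·R ≈ 0.703 × 3959 ≈ 2784 mi, so the target fraction is f = 1600/2784 ≈ 0.575.
Interpolate at f ≈ 0.575 with slerp weights a = sin((1−f)δ)/sin δ ≈ 0.456, b = sin(fδ)/sin δ ≈ 0.608.
p = a·p₁ + b·p₂ ≈ (-0.647, -0.307, 0.698); φ = arcsin(p_z) ≈ 44.30°, λ = atan2(p_y, p_x) ≈ -154.63°.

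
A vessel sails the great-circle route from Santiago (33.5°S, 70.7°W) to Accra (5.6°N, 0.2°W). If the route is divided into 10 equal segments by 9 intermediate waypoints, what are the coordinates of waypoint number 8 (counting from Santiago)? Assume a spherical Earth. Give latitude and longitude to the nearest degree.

≈ 4°S, 13°W

Write both endpoints as unit vectors p₁, p₂ with components (cos φ cos λ, cos φ sin λ, sin φ).
The central angle between the endpoints is δ = arccos(p₁·p₂) ≈ 1.346 rad (77.1°).
Interpolate at f = 8/10 with slerp weights a = sin((1−f)δ)/sin δ ≈ 0.273, b = sin(fδ)/sin δ ≈ 0.903.
p = a·p₁ + b·p₂ ≈ (0.974, -0.218, -0.062); φ = arcsin(p_z) ≈ -3.58°, λ = atan2(p_y, p_x) ≈ -12.61°.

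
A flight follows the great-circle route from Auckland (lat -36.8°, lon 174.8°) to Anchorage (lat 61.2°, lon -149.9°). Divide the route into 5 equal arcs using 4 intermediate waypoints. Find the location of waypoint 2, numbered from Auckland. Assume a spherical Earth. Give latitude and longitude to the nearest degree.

≈ lat 3°, lon -174°

Write both endpoints as unit vectors p₁, p₂ with components (cos φ cos λ, cos φ sin λ, sin φ).
The central angle between the endpoints is δ = arccos(p₁·p₂) ≈ 1.782 rad (102.1°).
Interpolate at f = 2/5 with slerp weights a = sin((1−f)δ)/sin δ ≈ 0.897, b = sin(fδ)/sin δ ≈ 0.669.
p = a·p₁ + b·p₂ ≈ (-0.994, -0.097, 0.049); φ = arcsin(p_z) ≈ 2.81°, λ = atan2(p_y, p_x) ≈ -174.45°.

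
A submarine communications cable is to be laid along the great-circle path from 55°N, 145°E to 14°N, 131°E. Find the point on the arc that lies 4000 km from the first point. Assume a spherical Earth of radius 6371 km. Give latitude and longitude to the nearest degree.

≈ 20°N, 132°E

The haversine formula gives a central angle δ ≈ 0.740 rad (42.4°) between the endpoints. The total great-circle distance is δ·R ≈ 0.740 × 6371 ≈ 4717 km, so the target fraction is f = 4000/4717 ≈ 0.848.
Interpolate at f ≈ 0.848 with slerp weights a = sin((1−f)δ)/sin δ ≈ 0.167, b = sin(fδ)/sin δ ≈ 0.871.
p = a·p₁ + b·p₂ ≈ (-0.633, 0.692, 0.347); φ = arcsin(p_z) ≈ 20.31°, λ = atan2(p_y, p_x) ≈ 132.41°.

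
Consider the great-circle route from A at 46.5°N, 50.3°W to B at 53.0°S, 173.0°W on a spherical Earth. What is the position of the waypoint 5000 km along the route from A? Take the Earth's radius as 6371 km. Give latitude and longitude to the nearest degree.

≈ 15°N, 89°W

Write both endpoints as unit vectors p₁, p₂ with components (cos φ cos λ, cos φ sin λ, sin φ).
The central angle between the endpoints is δ = arccos(p₁·p₂) ≈ 2.503 rad (143.4°). The total great-circle distance is δ·R ≈ 2.503 × 6371 ≈ 15948 km, so the target fraction is f = 5000/15948 ≈ 0.314.
Interpolate at f ≈ 0.314 with slerp weights a = sin((1−f)δ)/sin δ ≈ 1.660, b = sin(fδ)/sin δ ≈ 1.186.
p = a·p₁ + b·p₂ ≈ (0.021, -0.966, 0.257); φ = arcsin(p_z) ≈ 14.89°, λ = atan2(p_y, p_x) ≈ -88.73°.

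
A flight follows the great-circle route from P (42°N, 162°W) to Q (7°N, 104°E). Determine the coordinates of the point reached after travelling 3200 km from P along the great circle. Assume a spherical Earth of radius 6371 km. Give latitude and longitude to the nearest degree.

Convert each endpoint to a unit vector on the sphere (x = cos φ cos λ, y = cos φ sin λ, z = sin φ).
The central angle between the endpoints is δ = arccos(p₁·p₂) ≈ 1.541 rad (88.3°). The total great-circle distance is δ·R ≈ 1.541 × 6371 ≈ 9816 km, so the target fraction is f = 3200/9816 ≈ 0.326.
Interpolate at f ≈ 0.326 with slerp weights a = sin((1−f)δ)/sin δ ≈ 0.862, b = sin(fδ)/sin δ ≈ 0.482.
p = a·p₁ + b·p₂ ≈ (-0.725, 0.266, 0.635); φ = arcsin(p_z) ≈ 39.46°, λ = atan2(p_y, p_x) ≈ 159.86°.

≈ (39°N, 160°E)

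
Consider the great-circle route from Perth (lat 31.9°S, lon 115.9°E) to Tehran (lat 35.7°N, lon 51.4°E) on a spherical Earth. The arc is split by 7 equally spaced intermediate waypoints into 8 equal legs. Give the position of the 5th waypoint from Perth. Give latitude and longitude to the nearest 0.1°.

The haversine formula gives a central angle δ ≈ 1.582 rad (90.7°) between the endpoints.
Interpolate at f = 5/8 with slerp weights a = sin((1−f)δ)/sin δ ≈ 0.559, b = sin(fδ)/sin δ ≈ 0.836.
p = a·p₁ + b·p₂ ≈ (0.216, 0.957, 0.192); φ = arcsin(p_z) ≈ 11.07°, λ = atan2(p_y, p_x) ≈ 77.29°.

≈ lat 11.1°N, lon 77.3°E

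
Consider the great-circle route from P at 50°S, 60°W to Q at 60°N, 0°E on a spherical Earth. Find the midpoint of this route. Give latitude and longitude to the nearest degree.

Convert each endpoint to a unit vector on the sphere (x = cos φ cos λ, y = cos φ sin λ, z = sin φ).
The central angle between the endpoints is δ = arccos(p₁·p₂) ≈ 2.098 rad (120.2°).
Interpolate at f = 1/2 with slerp weights a = sin((1−f)δ)/sin δ ≈ 1.003, b = sin(fδ)/sin δ ≈ 1.003.
p = a·p₁ + b·p₂ ≈ (0.824, -0.558, 0.100); φ = arcsin(p_z) ≈ 5.75°, λ = atan2(p_y, p_x) ≈ -34.13°.

≈ 6°N, 34°W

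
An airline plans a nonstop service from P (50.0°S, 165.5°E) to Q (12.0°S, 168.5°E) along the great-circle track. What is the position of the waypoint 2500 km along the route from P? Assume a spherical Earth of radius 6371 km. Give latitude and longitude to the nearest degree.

≈ (28°S, 168°E)

Write both endpoints as unit vectors p₁, p₂ with components (cos φ cos λ, cos φ sin λ, sin φ).
The central angle between the endpoints is δ = arccos(p₁·p₂) ≈ 0.665 rad (38.1°). The total great-circle distance is δ·R ≈ 0.665 × 6371 ≈ 4234 km, so the target fraction is f = 2500/4234 ≈ 0.590.
Interpolate at f ≈ 0.590 with slerp weights a = sin((1−f)δ)/sin δ ≈ 0.436, b = sin(fδ)/sin δ ≈ 0.620.
p = a·p₁ + b·p₂ ≈ (-0.866, 0.191, -0.463); φ = arcsin(p_z) ≈ -27.57°, λ = atan2(p_y, p_x) ≈ 167.55°.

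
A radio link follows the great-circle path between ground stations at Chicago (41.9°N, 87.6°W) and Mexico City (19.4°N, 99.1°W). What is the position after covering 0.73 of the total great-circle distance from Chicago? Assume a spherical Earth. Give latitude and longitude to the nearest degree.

The haversine formula gives a central angle δ ≈ 0.428 rad (24.5°) between the endpoints.
Interpolate at f = 0.73 with slerp weights a = sin((1−f)δ)/sin δ ≈ 0.278, b = sin(fδ)/sin δ ≈ 0.741.
p = a·p₁ + b·p₂ ≈ (-0.102, -0.896, 0.432); φ = arcsin(p_z) ≈ 25.56°, λ = atan2(p_y, p_x) ≈ -96.48°.

≈ (26°N, 96°W)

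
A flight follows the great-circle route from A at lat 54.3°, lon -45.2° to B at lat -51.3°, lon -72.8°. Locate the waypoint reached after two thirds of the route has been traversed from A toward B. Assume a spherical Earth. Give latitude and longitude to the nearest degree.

≈ lat -16°, lon -63°

Write both endpoints as unit vectors p₁, p₂ with components (cos φ cos λ, cos φ sin λ, sin φ).
The central angle between the endpoints is δ = arccos(p₁·p₂) ≈ 1.886 rad (108.1°).
Interpolate at f = 2/3 with slerp weights a = sin((1−f)δ)/sin δ ≈ 0.619, b = sin(fδ)/sin δ ≈ 1.001.
p = a·p₁ + b·p₂ ≈ (0.439, -0.854, -0.279); φ = arcsin(p_z) ≈ -16.18°, λ = atan2(p_y, p_x) ≈ -62.77°.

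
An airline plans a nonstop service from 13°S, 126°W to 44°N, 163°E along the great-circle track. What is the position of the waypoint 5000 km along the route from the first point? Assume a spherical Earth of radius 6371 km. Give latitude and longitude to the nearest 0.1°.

≈ 20.2°N, 156.9°W

Convert each endpoint to a unit vector on the sphere (x = cos φ cos λ, y = cos φ sin λ, z = sin φ).
The central angle between the endpoints is δ = arccos(p₁·p₂) ≈ 1.499 rad (85.9°). The total great-circle distance is δ·R ≈ 1.499 × 6371 ≈ 9549 km, so the target fraction is f = 5000/9549 ≈ 0.524.
Interpolate at f ≈ 0.524 with slerp weights a = sin((1−f)δ)/sin δ ≈ 0.657, b = sin(fδ)/sin δ ≈ 0.709.
p = a·p₁ + b·p₂ ≈ (-0.863, -0.369, 0.344); φ = arcsin(p_z) ≈ 20.15°, λ = atan2(p_y, p_x) ≈ -156.89°.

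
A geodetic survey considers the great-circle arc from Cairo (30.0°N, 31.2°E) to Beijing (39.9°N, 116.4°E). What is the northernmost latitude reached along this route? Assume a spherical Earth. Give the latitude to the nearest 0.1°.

≈ 44.4°N

The great circle lies in the plane with unit normal n̂ = (p₁ × p₂)/|p₁ × p₂|.
Here n̂_z ≈ +0.715; the vertex latitude is φ_max = arccos|n̂_z| ≈ 44.4°.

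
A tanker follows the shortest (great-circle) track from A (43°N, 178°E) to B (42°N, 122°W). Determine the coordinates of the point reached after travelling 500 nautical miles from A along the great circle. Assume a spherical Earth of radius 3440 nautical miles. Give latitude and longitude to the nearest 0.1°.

≈ (45.3°N, 170.8°W)

Convert each endpoint to a unit vector on the sphere (x = cos φ cos λ, y = cos φ sin λ, z = sin φ).
The central angle between the endpoints is δ = arccos(p₁·p₂) ≈ 0.755 rad (43.3°). The total great-circle distance is δ·R ≈ 0.755 × 3440 ≈ 2598 nmi, so the target fraction is f = 500/2598 ≈ 0.192.
Interpolate at f ≈ 0.192 with slerp weights a = sin((1−f)δ)/sin δ ≈ 0.836, b = sin(fδ)/sin δ ≈ 0.211.
p = a·p₁ + b·p₂ ≈ (-0.694, -0.112, 0.711); φ = arcsin(p_z) ≈ 45.34°, λ = atan2(p_y, p_x) ≈ -170.85°.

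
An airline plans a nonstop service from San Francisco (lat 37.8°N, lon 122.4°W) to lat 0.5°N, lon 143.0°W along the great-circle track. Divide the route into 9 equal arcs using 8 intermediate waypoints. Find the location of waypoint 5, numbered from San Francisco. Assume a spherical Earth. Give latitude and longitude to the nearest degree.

From cos δ = sin φ₁ sin φ₂ + cos φ₁ cos φ₂ cos Δλ, the central angle is δ ≈ 0.730 rad (41.8°).
Interpolate at f = 5/9 with slerp weights a = sin((1−f)δ)/sin δ ≈ 0.478, b = sin(fδ)/sin δ ≈ 0.592.
p = a·p₁ + b·p₂ ≈ (-0.675, -0.675, 0.298); φ = arcsin(p_z) ≈ 17.35°, λ = atan2(p_y, p_x) ≈ -135.00°.

≈ lat 17°N, lon 135°W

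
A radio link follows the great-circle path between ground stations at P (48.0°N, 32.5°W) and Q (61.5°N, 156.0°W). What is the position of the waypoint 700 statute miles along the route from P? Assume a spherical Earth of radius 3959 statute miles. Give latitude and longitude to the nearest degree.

Write both endpoints as unit vectors p₁, p₂ with components (cos φ cos λ, cos φ sin λ, sin φ).
The central angle between the endpoints is δ = arccos(p₁·p₂) ≈ 1.074 rad (61.5°). The total great-circle distance is δ·R ≈ 1.074 × 3959 ≈ 4251 mi, so the target fraction is f = 700/4251 ≈ 0.165.
Interpolate at f ≈ 0.165 with slerp weights a = sin((1−f)δ)/sin δ ≈ 0.889, b = sin(fδ)/sin δ ≈ 0.200.
p = a·p₁ + b·p₂ ≈ (0.414, -0.358, 0.837); φ = arcsin(p_z) ≈ 56.77°, λ = atan2(p_y, p_x) ≈ -40.86°.

≈ (57°N, 41°W)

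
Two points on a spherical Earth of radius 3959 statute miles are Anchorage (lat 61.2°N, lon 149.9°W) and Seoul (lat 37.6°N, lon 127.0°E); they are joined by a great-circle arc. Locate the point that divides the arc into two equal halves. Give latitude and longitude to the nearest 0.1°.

≈ lat 56.7°N, lon 156.4°E

Convert each endpoint to a unit vector on the sphere (x = cos φ cos λ, y = cos φ sin λ, z = sin φ).
The central angle between the endpoints is δ = arccos(p₁·p₂) ≈ 0.951 rad (54.5°).
Interpolate at f = 1/2 with slerp weights a = sin((1−f)δ)/sin δ ≈ 0.562, b = sin(fδ)/sin δ ≈ 0.562.
p = a·p₁ + b·p₂ ≈ (-0.503, 0.220, 0.836); φ = arcsin(p_z) ≈ 56.73°, λ = atan2(p_y, p_x) ≈ 156.36°.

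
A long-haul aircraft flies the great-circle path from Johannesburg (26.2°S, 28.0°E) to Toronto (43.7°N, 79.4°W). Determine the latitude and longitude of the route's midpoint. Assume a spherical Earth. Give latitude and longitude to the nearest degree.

Convert each endpoint to a unit vector on the sphere (x = cos φ cos λ, y = cos φ sin λ, z = sin φ).
The central angle between the endpoints is δ = arccos(p₁·p₂) ≈ 2.093 rad (119.9°).
Interpolate at f = 1/2 with slerp weights a = sin((1−f)δ)/sin δ ≈ 0.999, b = sin(fδ)/sin δ ≈ 0.999.
p = a·p₁ + b·p₂ ≈ (0.924, -0.289, 0.249); φ = arcsin(p_z) ≈ 14.43°, λ = atan2(p_y, p_x) ≈ -17.37°.

≈ 14°N, 17°W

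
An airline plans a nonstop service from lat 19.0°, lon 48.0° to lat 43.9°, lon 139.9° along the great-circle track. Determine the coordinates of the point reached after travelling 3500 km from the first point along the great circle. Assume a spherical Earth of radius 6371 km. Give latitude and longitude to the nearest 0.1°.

≈ lat 37.7°, lon 77.1°

The haversine formula gives a central angle δ ≈ 1.366 rad (78.3°) between the endpoints. The total great-circle distance is δ·R ≈ 1.366 × 6371 ≈ 8704 km, so the target fraction is f = 3500/8704 ≈ 0.402.
Interpolate at f ≈ 0.402 with slerp weights a = sin((1−f)δ)/sin δ ≈ 0.745, b = sin(fδ)/sin δ ≈ 0.533.
p = a·p₁ + b·p₂ ≈ (0.177, 0.771, 0.612); φ = arcsin(p_z) ≈ 37.75°, λ = atan2(p_y, p_x) ≈ 77.06°.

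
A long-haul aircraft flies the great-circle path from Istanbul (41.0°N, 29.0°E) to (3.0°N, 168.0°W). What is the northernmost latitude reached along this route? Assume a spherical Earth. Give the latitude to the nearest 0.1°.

≈ 72.4°N

The great circle lies in the plane with unit normal n̂ = (p₁ × p₂)/|p₁ × p₂|.
Here n̂_z ≈ +0.303; the vertex latitude is φ_max = arccos|n̂_z| ≈ 72.4°.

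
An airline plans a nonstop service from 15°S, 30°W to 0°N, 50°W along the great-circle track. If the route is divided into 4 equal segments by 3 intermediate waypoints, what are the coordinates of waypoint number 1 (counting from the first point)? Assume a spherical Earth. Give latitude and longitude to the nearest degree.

≈ 11°S, 35°W

Convert each endpoint to a unit vector on the sphere (x = cos φ cos λ, y = cos φ sin λ, z = sin φ).
The central angle between the endpoints is δ = arccos(p₁·p₂) ≈ 0.433 rad (24.8°).
Interpolate at f = 1/4 with slerp weights a = sin((1−f)δ)/sin δ ≈ 0.760, b = sin(fδ)/sin δ ≈ 0.257.
p = a·p₁ + b·p₂ ≈ (0.802, -0.565, -0.197); φ = arcsin(p_z) ≈ -11.35°, λ = atan2(p_y, p_x) ≈ -35.15°.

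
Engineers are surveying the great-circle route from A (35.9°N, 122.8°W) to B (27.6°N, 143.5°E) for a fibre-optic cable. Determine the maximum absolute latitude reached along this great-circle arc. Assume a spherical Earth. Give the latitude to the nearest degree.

The great circle lies in the plane with unit normal n̂ = (p₁ × p₂)/|p₁ × p₂|.
Here n̂_z ≈ -0.735; the vertex latitude is φ_max = arccos|n̂_z| ≈ 42.7°.
Check via Clairaut: cos φ_max = |cos φ₁| · sin C = cos(35.9°)·sin(65.2°) ≈ 0.735, again giving ≈ 42.7°.

≈ 43°N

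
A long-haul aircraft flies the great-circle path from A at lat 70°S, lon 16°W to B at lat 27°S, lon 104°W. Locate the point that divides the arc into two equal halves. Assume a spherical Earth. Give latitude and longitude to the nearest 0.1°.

The haversine formula gives a central angle δ ≈ 1.118 rad (64.1°) between the endpoints.
Interpolate at f = 1/2 with slerp weights a = sin((1−f)δ)/sin δ ≈ 0.590, b = sin(fδ)/sin δ ≈ 0.590.
p = a·p₁ + b·p₂ ≈ (0.067, -0.566, -0.822); φ = arcsin(p_z) ≈ -55.29°, λ = atan2(p_y, p_x) ≈ -83.27°.

≈ lat 55.3°S, lon 83.3°W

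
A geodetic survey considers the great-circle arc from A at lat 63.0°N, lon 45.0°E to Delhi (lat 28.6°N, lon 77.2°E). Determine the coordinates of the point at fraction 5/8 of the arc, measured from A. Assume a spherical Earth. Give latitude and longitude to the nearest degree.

The haversine formula gives a central angle δ ≈ 0.702 rad (40.2°) between the endpoints.
Interpolate at f = 5/8 with slerp weights a = sin((1−f)δ)/sin δ ≈ 0.403, b = sin(fδ)/sin δ ≈ 0.658.
p = a·p₁ + b·p₂ ≈ (0.257, 0.693, 0.674); φ = arcsin(p_z) ≈ 42.37°, λ = atan2(p_y, p_x) ≈ 69.62°.

≈ lat 42°N, lon 70°E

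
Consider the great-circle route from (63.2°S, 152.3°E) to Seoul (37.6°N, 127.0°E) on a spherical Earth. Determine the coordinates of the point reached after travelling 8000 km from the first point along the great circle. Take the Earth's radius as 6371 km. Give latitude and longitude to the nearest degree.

≈ (7°N, 133°E)

Write both endpoints as unit vectors p₁, p₂ with components (cos φ cos λ, cos φ sin λ, sin φ).
The central angle between the endpoints is δ = arccos(p₁·p₂) ≈ 1.794 rad (102.8°). The total great-circle distance is δ·R ≈ 1.794 × 6371 ≈ 11431 km, so the target fraction is f = 8000/11431 ≈ 0.700.
Interpolate at f ≈ 0.700 with slerp weights a = sin((1−f)δ)/sin δ ≈ 0.526, b = sin(fδ)/sin δ ≈ 0.975.
p = a·p₁ + b·p₂ ≈ (-0.675, 0.727, 0.125); φ = arcsin(p_z) ≈ 7.20°, λ = atan2(p_y, p_x) ≈ 132.86°.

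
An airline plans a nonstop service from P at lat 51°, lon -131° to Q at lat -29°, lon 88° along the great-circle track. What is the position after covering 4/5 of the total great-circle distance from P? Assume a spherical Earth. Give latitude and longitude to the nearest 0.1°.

≈ lat -6.4°, lon 106.8°

From cos δ = sin φ₁ sin φ₂ + cos φ₁ cos φ₂ cos Δλ, the central angle is δ ≈ 2.506 rad (143.6°).
Interpolate at f = 4/5 with slerp weights a = sin((1−f)δ)/sin δ ≈ 0.809, b = sin(fδ)/sin δ ≈ 1.528.
p = a·p₁ + b·p₂ ≈ (-0.287, 0.951, -0.112); φ = arcsin(p_z) ≈ -6.43°, λ = atan2(p_y, p_x) ≈ 106.81°.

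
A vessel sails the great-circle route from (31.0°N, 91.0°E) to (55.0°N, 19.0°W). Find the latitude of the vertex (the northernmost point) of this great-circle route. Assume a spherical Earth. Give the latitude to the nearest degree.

The great circle lies in the plane with unit normal n̂ = (p₁ × p₂)/|p₁ × p₂|.
Here n̂_z ≈ -0.478; the vertex latitude is φ_max = arccos|n̂_z| ≈ 61.5°.
Check via Clairaut: cos φ_max = |cos φ₁| · sin C = cos(31.0°)·sin(33.9°) ≈ 0.478, again giving ≈ 61.5°.

≈ 61°N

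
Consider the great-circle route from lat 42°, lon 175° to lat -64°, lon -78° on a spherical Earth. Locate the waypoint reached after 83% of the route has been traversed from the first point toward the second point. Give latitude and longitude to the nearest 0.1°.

From cos δ = sin φ₁ sin φ₂ + cos φ₁ cos φ₂ cos Δλ, the central angle is δ ≈ 2.342 rad (134.2°).
Interpolate at f = 0.83 with slerp weights a = sin((1−f)δ)/sin δ ≈ 0.540, b = sin(fδ)/sin δ ≈ 1.298.
p = a·p₁ + b·p₂ ≈ (-0.282, -0.522, -0.805); φ = arcsin(p_z) ≈ -53.64°, λ = atan2(p_y, p_x) ≈ -118.37°.

≈ lat -53.6°, lon -118.4°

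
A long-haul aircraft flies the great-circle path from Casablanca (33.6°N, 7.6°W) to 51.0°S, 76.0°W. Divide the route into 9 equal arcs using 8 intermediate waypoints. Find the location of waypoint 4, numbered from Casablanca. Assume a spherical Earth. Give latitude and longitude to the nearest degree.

≈ 5°S, 33°W

Convert each endpoint to a unit vector on the sphere (x = cos φ cos λ, y = cos φ sin λ, z = sin φ).
The central angle between the endpoints is δ = arccos(p₁·p₂) ≈ 1.810 rad (103.7°).
Interpolate at f = 4/9 with slerp weights a = sin((1−f)δ)/sin δ ≈ 0.869, b = sin(fδ)/sin δ ≈ 0.742.
p = a·p₁ + b·p₂ ≈ (0.831, -0.549, -0.095); φ = arcsin(p_z) ≈ -5.47°, λ = atan2(p_y, p_x) ≈ -33.45°.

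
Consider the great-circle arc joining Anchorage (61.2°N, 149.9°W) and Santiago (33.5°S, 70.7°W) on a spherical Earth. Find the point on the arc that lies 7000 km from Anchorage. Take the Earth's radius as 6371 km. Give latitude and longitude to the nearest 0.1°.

≈ (12.1°N, 95.1°W)

The haversine formula gives a central angle δ ≈ 1.991 rad (114.1°) between the endpoints. The total great-circle distance is δ·R ≈ 1.991 × 6371 ≈ 12688 km, so the target fraction is f = 7000/12688 ≈ 0.552.
Interpolate at f ≈ 0.552 with slerp weights a = sin((1−f)δ)/sin δ ≈ 0.853, b = sin(fδ)/sin δ ≈ 0.976.
p = a·p₁ + b·p₂ ≈ (-0.087, -0.974, 0.209); φ = arcsin(p_z) ≈ 12.07°, λ = atan2(p_y, p_x) ≈ -95.09°.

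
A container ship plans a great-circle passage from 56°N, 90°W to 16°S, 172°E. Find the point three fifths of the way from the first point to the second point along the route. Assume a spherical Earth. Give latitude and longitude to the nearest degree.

≈ 19°N, 163°W

From cos δ = sin φ₁ sin φ₂ + cos φ₁ cos φ₂ cos Δλ, the central angle is δ ≈ 1.879 rad (107.7°).
Interpolate at f = 3/5 with slerp weights a = sin((1−f)δ)/sin δ ≈ 0.717, b = sin(fδ)/sin δ ≈ 0.948.
p = a·p₁ + b·p₂ ≈ (-0.902, -0.274, 0.333); φ = arcsin(p_z) ≈ 19.44°, λ = atan2(p_y, p_x) ≈ -163.12°.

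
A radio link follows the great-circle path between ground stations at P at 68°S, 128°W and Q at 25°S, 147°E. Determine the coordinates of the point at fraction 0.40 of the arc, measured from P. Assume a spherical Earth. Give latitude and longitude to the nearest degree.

≈ 58°S, 176°E

Convert each endpoint to a unit vector on the sphere (x = cos φ cos λ, y = cos φ sin λ, z = sin φ).
The central angle between the endpoints is δ = arccos(p₁·p₂) ≈ 1.136 rad (65.1°).
Interpolate at f = 0.40 with slerp weights a = sin((1−f)δ)/sin δ ≈ 0.695, b = sin(fδ)/sin δ ≈ 0.484.
p = a·p₁ + b·p₂ ≈ (-0.528, 0.034, -0.849); φ = arcsin(p_z) ≈ -58.06°, λ = atan2(p_y, p_x) ≈ 176.34°.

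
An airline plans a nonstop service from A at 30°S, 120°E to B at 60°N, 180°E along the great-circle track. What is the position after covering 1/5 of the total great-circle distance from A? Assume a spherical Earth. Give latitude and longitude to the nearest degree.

≈ 11°S, 129°E

Write both endpoints as unit vectors p₁, p₂ with components (cos φ cos λ, cos φ sin λ, sin φ).
The central angle between the endpoints is δ = arccos(p₁·p₂) ≈ 1.789 rad (102.5°).
Interpolate at f = 1/5 with slerp weights a = sin((1−f)δ)/sin δ ≈ 1.014, b = sin(fδ)/sin δ ≈ 0.359.
p = a·p₁ + b·p₂ ≈ (-0.619, 0.761, -0.196); φ = arcsin(p_z) ≈ -11.33°, λ = atan2(p_y, p_x) ≈ 129.12°.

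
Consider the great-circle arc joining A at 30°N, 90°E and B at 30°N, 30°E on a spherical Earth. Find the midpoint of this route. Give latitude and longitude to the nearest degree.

Convert each endpoint to a unit vector on the sphere (x = cos φ cos λ, y = cos φ sin λ, z = sin φ).
The central angle between the endpoints is δ = arccos(p₁·p₂) ≈ 0.896 rad (51.3°).
Interpolate at f = 1/2 with slerp weights a = sin((1−f)δ)/sin δ ≈ 0.555, b = sin(fδ)/sin δ ≈ 0.555.
p = a·p₁ + b·p₂ ≈ (0.416, 0.721, 0.555); φ = arcsin(p_z) ≈ 33.69°, λ = atan2(p_y, p_x) ≈ 60.00°.

≈ 34°N, 60°E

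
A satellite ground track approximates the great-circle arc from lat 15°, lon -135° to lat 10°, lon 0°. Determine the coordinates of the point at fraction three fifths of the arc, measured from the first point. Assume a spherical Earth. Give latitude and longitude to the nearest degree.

Convert each endpoint to a unit vector on the sphere (x = cos φ cos λ, y = cos φ sin λ, z = sin φ).
The central angle between the endpoints is δ = arccos(p₁·p₂) ≈ 2.249 rad (128.9°).
Interpolate at f = 3/5 with slerp weights a = sin((1−f)δ)/sin δ ≈ 1.006, b = sin(fδ)/sin δ ≈ 1.253.
p = a·p₁ + b·p₂ ≈ (0.547, -0.687, 0.478); φ = arcsin(p_z) ≈ 28.56°, λ = atan2(p_y, p_x) ≈ -51.47°.

≈ lat 29°, lon -51°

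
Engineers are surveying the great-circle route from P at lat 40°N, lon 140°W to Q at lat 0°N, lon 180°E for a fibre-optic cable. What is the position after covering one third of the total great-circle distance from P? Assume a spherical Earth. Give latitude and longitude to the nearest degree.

Write both endpoints as unit vectors p₁, p₂ with components (cos φ cos λ, cos φ sin λ, sin φ).
The central angle between the endpoints is δ = arccos(p₁·p₂) ≈ 0.944 rad (54.1°).
Interpolate at f = 1/3 with slerp weights a = sin((1−f)δ)/sin δ ≈ 0.727, b = sin(fδ)/sin δ ≈ 0.382.
p = a·p₁ + b·p₂ ≈ (-0.809, -0.358, 0.467); φ = arcsin(p_z) ≈ 27.85°, λ = atan2(p_y, p_x) ≈ -156.13°.

≈ lat 28°N, lon 156°W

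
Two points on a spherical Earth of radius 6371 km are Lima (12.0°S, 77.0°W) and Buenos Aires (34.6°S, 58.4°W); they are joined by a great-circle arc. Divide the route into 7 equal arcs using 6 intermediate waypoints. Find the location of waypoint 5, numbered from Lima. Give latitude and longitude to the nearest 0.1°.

≈ 28.4°S, 64.4°W

Convert each endpoint to a unit vector on the sphere (x = cos φ cos λ, y = cos φ sin λ, z = sin φ).
The central angle between the endpoints is δ = arccos(p₁·p₂) ≈ 0.492 rad (28.2°).
Interpolate at f = 5/7 with slerp weights a = sin((1−f)δ)/sin δ ≈ 0.297, b = sin(fδ)/sin δ ≈ 0.729.
p = a·p₁ + b·p₂ ≈ (0.380, -0.794, -0.475); φ = arcsin(p_z) ≈ -28.39°, λ = atan2(p_y, p_x) ≈ -64.44°.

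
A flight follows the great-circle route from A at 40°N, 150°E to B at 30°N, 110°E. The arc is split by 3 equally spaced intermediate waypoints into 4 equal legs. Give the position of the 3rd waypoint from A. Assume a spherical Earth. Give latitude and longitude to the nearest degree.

The haversine formula gives a central angle δ ≈ 0.592 rad (33.9°) between the endpoints.
Interpolate at f = 3/4 with slerp weights a = sin((1−f)δ)/sin δ ≈ 0.264, b = sin(fδ)/sin δ ≈ 0.770.
p = a·p₁ + b·p₂ ≈ (-0.403, 0.728, 0.555); φ = arcsin(p_z) ≈ 33.70°, λ = atan2(p_y, p_x) ≈ 119.00°.

≈ 34°N, 119°E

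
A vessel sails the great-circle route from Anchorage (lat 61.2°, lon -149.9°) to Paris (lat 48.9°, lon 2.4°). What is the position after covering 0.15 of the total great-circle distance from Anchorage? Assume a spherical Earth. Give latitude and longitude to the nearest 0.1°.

≈ lat 70.5°, lon -139.8°

Write both endpoints as unit vectors p₁, p₂ with components (cos φ cos λ, cos φ sin λ, sin φ).
The central angle between the endpoints is δ = arccos(p₁·p₂) ≈ 1.181 rad (67.7°).
Interpolate at f = 0.15 with slerp weights a = sin((1−f)δ)/sin δ ≈ 0.912, b = sin(fδ)/sin δ ≈ 0.191.
p = a·p₁ + b·p₂ ≈ (-0.255, -0.215, 0.943); φ = arcsin(p_z) ≈ 70.51°, λ = atan2(p_y, p_x) ≈ -139.85°.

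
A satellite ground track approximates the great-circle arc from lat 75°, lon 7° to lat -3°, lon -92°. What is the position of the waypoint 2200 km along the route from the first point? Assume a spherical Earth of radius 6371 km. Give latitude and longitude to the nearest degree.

≈ lat 67°, lon -52°

Write both endpoints as unit vectors p₁, p₂ with components (cos φ cos λ, cos φ sin λ, sin φ).
The central angle between the endpoints is δ = arccos(p₁·p₂) ≈ 1.662 rad (95.2°). The total great-circle distance is δ·R ≈ 1.662 × 6371 ≈ 10588 km, so the target fraction is f = 2200/10588 ≈ 0.208.
Interpolate at f ≈ 0.208 with slerp weights a = sin((1−f)δ)/sin δ ≈ 0.972, b = sin(fδ)/sin δ ≈ 0.340.
p = a·p₁ + b·p₂ ≈ (0.238, -0.309, 0.921); φ = arcsin(p_z) ≈ 67.07°, λ = atan2(p_y, p_x) ≈ -52.38°.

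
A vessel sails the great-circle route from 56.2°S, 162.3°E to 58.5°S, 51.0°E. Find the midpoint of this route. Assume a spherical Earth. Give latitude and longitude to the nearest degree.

The haversine formula gives a central angle δ ≈ 0.924 rad (52.9°) between the endpoints.
Interpolate at f = 1/2 with slerp weights a = sin((1−f)δ)/sin δ ≈ 0.559, b = sin(fδ)/sin δ ≈ 0.559.
p = a·p₁ + b·p₂ ≈ (-0.112, 0.321, -0.940); φ = arcsin(p_z) ≈ -70.10°, λ = atan2(p_y, p_x) ≈ 109.27°.

≈ 70°S, 109°E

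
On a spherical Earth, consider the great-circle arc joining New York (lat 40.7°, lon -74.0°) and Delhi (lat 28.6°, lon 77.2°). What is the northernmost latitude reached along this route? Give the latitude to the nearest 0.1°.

≈ 70.5°

The great circle lies in the plane with unit normal n̂ = (p₁ × p₂)/|p₁ × p₂|.
Here n̂_z ≈ +0.333; the vertex latitude is φ_max = arccos|n̂_z| ≈ 70.5°.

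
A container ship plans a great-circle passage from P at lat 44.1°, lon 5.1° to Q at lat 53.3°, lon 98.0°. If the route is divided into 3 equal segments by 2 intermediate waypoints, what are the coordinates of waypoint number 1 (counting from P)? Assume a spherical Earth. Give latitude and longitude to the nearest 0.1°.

≈ lat 55.5°, lon 29.3°

The haversine formula gives a central angle δ ≈ 1.005 rad (57.6°) between the endpoints.
Interpolate at f = 1/3 with slerp weights a = sin((1−f)δ)/sin δ ≈ 0.736, b = sin(fδ)/sin δ ≈ 0.389.
p = a·p₁ + b·p₂ ≈ (0.494, 0.277, 0.824); φ = arcsin(p_z) ≈ 55.50°, λ = atan2(p_y, p_x) ≈ 29.33°.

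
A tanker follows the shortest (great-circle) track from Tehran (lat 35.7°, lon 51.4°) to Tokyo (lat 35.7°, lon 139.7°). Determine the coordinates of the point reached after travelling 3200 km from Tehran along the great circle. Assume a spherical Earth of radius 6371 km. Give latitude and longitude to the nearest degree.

Write both endpoints as unit vectors p₁, p₂ with components (cos φ cos λ, cos φ sin λ, sin φ).
The central angle between the endpoints is δ = arccos(p₁·p₂) ≈ 1.202 rad (68.9°). The total great-circle distance is δ·R ≈ 1.202 × 6371 ≈ 7661 km, so the target fraction is f = 3200/7661 ≈ 0.418.
Interpolate at f ≈ 0.418 with slerp weights a = sin((1−f)δ)/sin δ ≈ 0.691, b = sin(fδ)/sin δ ≈ 0.516.
p = a·p₁ + b·p₂ ≈ (0.030, 0.709, 0.704); φ = arcsin(p_z) ≈ 44.76°, λ = atan2(p_y, p_x) ≈ 87.55°.

≈ lat 45°, lon 88°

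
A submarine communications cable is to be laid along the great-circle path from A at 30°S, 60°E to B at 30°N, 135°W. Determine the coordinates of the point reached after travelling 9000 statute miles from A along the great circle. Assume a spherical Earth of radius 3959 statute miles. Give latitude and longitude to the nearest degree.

From cos δ = sin φ₁ sin φ₂ + cos φ₁ cos φ₂ cos Δλ, the central angle is δ ≈ 2.915 rad (167.0°). The total great-circle distance is δ·R ≈ 2.915 × 3959 ≈ 11541 mi, so the target fraction is f = 9000/11541 ≈ 0.780.
Interpolate at f ≈ 0.780 with slerp weights a = sin((1−f)δ)/sin δ ≈ 2.665, b = sin(fδ)/sin δ ≈ 3.398.
p = a·p₁ + b·p₂ ≈ (-0.927, -0.082, 0.366); φ = arcsin(p_z) ≈ 21.50°, λ = atan2(p_y, p_x) ≈ -174.94°.

≈ 21°N, 175°W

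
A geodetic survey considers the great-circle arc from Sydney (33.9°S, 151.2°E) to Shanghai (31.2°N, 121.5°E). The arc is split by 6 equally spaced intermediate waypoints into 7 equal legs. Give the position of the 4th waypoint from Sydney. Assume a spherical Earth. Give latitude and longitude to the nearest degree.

The haversine formula gives a central angle δ ≈ 1.237 rad (70.9°) between the endpoints.
Interpolate at f = 4/7 with slerp weights a = sin((1−f)δ)/sin δ ≈ 0.535, b = sin(fδ)/sin δ ≈ 0.687.
p = a·p₁ + b·p₂ ≈ (-0.696, 0.715, 0.058); φ = arcsin(p_z) ≈ 3.30°, λ = atan2(p_y, p_x) ≈ 134.24°.

≈ 3°N, 134°E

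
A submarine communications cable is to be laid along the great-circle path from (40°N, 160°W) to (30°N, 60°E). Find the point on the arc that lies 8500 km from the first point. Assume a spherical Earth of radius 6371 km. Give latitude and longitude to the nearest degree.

≈ (50°N, 79°E)

Write both endpoints as unit vectors p₁, p₂ with components (cos φ cos λ, cos φ sin λ, sin φ).
The central angle between the endpoints is δ = arccos(p₁·p₂) ≈ 1.759 rad (100.8°). The total great-circle distance is δ·R ≈ 1.759 × 6371 ≈ 11205 km, so the target fraction is f = 8500/11205 ≈ 0.759.
Interpolate at f ≈ 0.759 with slerp weights a = sin((1−f)δ)/sin δ ≈ 0.419, b = sin(fδ)/sin δ ≈ 0.990.
p = a·p₁ + b·p₂ ≈ (0.127, 0.632, 0.764); φ = arcsin(p_z) ≈ 49.84°, λ = atan2(p_y, p_x) ≈ 78.67°.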